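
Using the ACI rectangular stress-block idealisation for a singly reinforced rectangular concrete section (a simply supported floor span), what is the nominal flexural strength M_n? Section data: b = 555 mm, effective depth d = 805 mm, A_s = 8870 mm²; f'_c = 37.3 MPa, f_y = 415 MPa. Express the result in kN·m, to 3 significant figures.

M_n ≈ 2580 kN·m

T = A_s f_y = 8870 × 415 = 3681050 N = 3681.05 kN.
From C = T: a = T/(0.85 f'_c b) = 3681050/(0.85 × 37.3 × 555) = 209.19 mm.
M_n = T(d − a/2) = 3681.05 kN × (805 − 104.595) mm = 2578.23 kN·m.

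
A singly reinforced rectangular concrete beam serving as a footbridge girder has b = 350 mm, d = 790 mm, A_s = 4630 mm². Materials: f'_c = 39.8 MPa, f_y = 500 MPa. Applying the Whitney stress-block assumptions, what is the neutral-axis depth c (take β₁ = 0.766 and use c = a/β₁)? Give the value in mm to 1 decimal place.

c ≈ 255.2 mm

T = A_s f_y = 4630 × 500 = 2315000 N = 2315 kN.
Setting C = 0.85 f'_c a b equal to T: a = 2315000/(0.85 × 39.8 × 350) = 195.515 mm.
With β₁ = 0.766, c = a/β₁ = 195.515/0.766 = 255.2 mm.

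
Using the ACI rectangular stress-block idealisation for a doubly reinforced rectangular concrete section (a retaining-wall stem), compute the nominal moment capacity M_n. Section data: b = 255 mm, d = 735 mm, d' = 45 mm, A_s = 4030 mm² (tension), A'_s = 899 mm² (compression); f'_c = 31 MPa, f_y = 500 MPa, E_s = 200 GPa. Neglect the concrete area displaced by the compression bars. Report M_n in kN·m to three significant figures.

M_n ≈ 1280 kN·m

Assume both tension and compression steel yield.
Net tension couple steel: A_s − A'_s = 3131 mm².
a = (A_s − A'_s) f_y / (0.85 f'_c b) = 1565500/(0.85 × 31 × 255) = 232.99 mm.
c = a/β₁ = 232.99/0.829 = 281.05 mm; ε'_s = 0.003(c − d')/c = 0.0025 ≥ f_y/E_s = 0.0025, so compression steel does yield.
M_n = (A_s − A'_s) f_y (d − a/2) + A'_s f_y (d − d') = [1565500 × (735 − 116.495) + 449500 × (735 − 45)] × 10⁻⁶ = 968.27 + 310.16 = 1278.43 kN·m.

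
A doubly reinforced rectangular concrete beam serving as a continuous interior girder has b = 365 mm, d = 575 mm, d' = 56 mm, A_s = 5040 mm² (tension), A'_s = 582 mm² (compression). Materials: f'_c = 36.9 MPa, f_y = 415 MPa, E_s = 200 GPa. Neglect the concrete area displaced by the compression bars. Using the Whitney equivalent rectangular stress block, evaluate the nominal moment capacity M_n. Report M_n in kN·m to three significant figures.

M_n ≈ 1040 kN·m

Assume both tension and compression steel yield.
Net tension couple steel: A_s − A'_s = 4458 mm².
a = (A_s − A'_s) f_y / (0.85 f'_c b) = 1850070/(0.85 × 36.9 × 365) = 161.60 mm.
c = a/β₁ = 161.60/0.786 = 205.60 mm; ε'_s = 0.003(c − d')/c = 0.0022 ≥ f_y/E_s = 0.0021, so compression steel does yield.
M_n = (A_s − A'_s) f_y (d − a/2) + A'_s f_y (d − d') = [1850070 × (575 − 80.8) + 241530 × (575 − 56)] × 10⁻⁶ = 914.30 + 125.35 = 1039.65 kN·m.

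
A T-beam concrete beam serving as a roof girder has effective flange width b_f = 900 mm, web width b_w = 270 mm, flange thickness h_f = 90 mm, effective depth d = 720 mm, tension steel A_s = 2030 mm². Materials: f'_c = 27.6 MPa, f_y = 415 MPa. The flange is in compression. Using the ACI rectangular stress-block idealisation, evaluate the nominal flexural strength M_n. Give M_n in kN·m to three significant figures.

M_n ≈ 590 kN·m

Tension: T = A_s f_y = 2030 × 415 = 842450 N.
Try a within the flange: a = T/(0.85 f'_c b_f) = 842450/(0.85 × 27.6 × 900) = 39.90 mm.
Since a = 39.90 ≤ h_f = 90 mm, the stress block lies entirely in the flange; analyse as a rectangular beam of width b_f.
M_n = T(d − a/2) = 842450 × (720 − 19.95) = 589.76 × 10⁶ N·mm.
M_n = 589.76 kN·m.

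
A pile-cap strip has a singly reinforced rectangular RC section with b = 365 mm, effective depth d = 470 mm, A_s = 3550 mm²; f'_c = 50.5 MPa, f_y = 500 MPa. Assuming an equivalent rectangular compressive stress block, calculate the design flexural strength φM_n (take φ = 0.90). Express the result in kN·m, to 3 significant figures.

T = A_s f_y = 3550 × 500 = 1775000 N = 1775 kN.
From C = T: a = T/(0.85 f'_c b) = 1775000/(0.85 × 50.5 × 365) = 113.29 mm.
M_n = T(d − a/2) = 1775 kN × (470 − 56.645) mm = 733.71 kN·m.
φM_n = 0.90 × 733.71 = 660.34 kN·m.

φM_n ≈ 660 kN·m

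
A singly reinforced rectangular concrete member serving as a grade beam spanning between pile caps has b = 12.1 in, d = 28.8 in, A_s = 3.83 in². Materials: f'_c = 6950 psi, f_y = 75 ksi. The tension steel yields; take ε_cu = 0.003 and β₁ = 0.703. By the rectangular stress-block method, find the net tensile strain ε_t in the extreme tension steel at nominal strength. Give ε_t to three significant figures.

a = A_s f_y/(0.85 f'_c b) = 4.019 in.
β₁ = 0.703, so c = a/β₁ = 4.019/0.703 = 5.717 in.
From the linear strain diagram with ε_cu = 0.003: ε_t = 0.003 (d − c)/c = 0.003 × (28.8 − 5.717)/5.717 = 0.0121.
Since ε_t ≥ 0.005, the section is tension-controlled.

ε_t ≈ 0.0121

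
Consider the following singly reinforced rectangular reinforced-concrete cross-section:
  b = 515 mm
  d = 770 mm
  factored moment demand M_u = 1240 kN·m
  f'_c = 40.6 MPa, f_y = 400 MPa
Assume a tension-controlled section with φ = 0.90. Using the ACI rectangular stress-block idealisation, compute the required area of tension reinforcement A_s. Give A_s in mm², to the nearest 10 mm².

A_s ≈ 4810 mm²

M_n = M_u/φ = 1240/0.90 = 1377.78 kN·m.
With M_n = 0.85 f'_c a b (d − a/2), solve the quadratic for a:
a = d − √(d² − 2M_n/(0.85 f'_c b)) = 770 − √(770² − 2 × 1377.78×10⁶/(0.85 × 40.6 × 515)) = 108.29 mm.
A_s = 0.85 f'_c a b / f_y = 0.85 × 40.6 × 108.29 × 515 / 400 = 4811.5 mm².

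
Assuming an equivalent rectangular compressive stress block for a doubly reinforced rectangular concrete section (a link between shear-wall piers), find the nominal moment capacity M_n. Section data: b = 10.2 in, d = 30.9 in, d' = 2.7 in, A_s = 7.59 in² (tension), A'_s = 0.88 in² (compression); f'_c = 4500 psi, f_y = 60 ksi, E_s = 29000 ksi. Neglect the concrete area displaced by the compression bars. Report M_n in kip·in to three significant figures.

Assume both steels yield.
a = (A_s − A'_s) f_y/(0.85 f'_c b) = (7.59 − 0.88) × 60/(0.85 × 4.5 × 10.2) = 10.319 in.
c = a/β₁ = 10.319/0.825 = 12.508 in; ε'_s = 0.003(c − d')/c = 0.0024 ≥ ε_y = 0.0021, so the compression steel yields.
M_n = (A_s − A'_s) f_y (d − a/2) + A'_s f_y (d − d') = 402.6 × (30.9 − 5.1595) + 52.8 × (30.9 − 2.7) = 10363.1 + 1489.0 = 11852.1 kip·in.

M_n ≈ 11900 kip·in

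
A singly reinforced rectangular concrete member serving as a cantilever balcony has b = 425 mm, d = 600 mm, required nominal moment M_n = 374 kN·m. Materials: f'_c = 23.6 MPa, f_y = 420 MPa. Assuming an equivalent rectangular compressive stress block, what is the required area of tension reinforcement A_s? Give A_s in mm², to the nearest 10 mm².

With M_n = 0.85 f'_c a b (d − a/2), solve the quadratic for a:
a = d − √(d² − 2M_n/(0.85 f'_c b)) = 600 − √(600² − 2 × 374×10⁶/(0.85 × 23.6 × 425)) = 78.21 mm.
A_s = 0.85 f'_c a b / f_y = 0.85 × 23.6 × 78.21 × 425 / 420 = 1587.6 mm².

A_s ≈ 1590 mm²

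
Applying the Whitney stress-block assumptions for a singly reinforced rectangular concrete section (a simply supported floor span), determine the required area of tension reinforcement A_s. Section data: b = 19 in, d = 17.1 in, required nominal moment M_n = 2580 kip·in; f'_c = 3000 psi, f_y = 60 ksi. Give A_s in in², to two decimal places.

From M_n = 0.85 f'_c a b (d − a/2):
a = d − √(d² − 2M_n/(0.85 f'_c b)) = 17.1 − √(17.1² − 2 × 2580/(0.85 × 3 × 19)) = 3.465 in.
A_s = 0.85 f'_c a b / f_y = 0.85 × 3 × 3.465 × 19 / 60 = 2.798 in².

A_s ≈ 2.80 in²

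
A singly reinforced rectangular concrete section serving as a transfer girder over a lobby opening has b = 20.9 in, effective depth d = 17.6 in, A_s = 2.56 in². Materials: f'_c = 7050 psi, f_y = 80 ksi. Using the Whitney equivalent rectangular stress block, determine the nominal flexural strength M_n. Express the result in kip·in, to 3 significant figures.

T = A_s f_y = 2.56 × 80 = 204.8 kips.
a = T/(0.85 f'_c b) = 204.8/(0.85 × 7.05 × 20.9) = 1.635 in.
M_n = T(d − a/2) = 204.8 × (17.6 − 0.8175) = 3437.1 kip·in.

M_n ≈ 3440 kip·in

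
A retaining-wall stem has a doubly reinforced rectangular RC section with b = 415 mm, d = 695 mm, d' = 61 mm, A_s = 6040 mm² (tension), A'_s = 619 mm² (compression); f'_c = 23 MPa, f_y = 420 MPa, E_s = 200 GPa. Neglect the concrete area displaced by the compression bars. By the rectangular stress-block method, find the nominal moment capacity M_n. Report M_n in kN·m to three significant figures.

M_n ≈ 1430 kN·m

Assume both tension and compression steel yield.
Net tension couple steel: A_s − A'_s = 5421 mm².
a = (A_s − A'_s) f_y / (0.85 f'_c b) = 2276820/(0.85 × 23 × 415) = 280.63 mm.
c = a/β₁ = 280.63/0.85 = 330.15 mm; ε'_s = 0.003(c − d')/c = 0.0024 ≥ f_y/E_s = 0.0021, so compression steel does yield.
M_n = (A_s − A'_s) f_y (d − a/2) + A'_s f_y (d − d') = [2276820 × (695 − 140.315) + 259980 × (695 − 61)] × 10⁻⁶ = 1262.92 + 164.83 = 1427.75 kN·m.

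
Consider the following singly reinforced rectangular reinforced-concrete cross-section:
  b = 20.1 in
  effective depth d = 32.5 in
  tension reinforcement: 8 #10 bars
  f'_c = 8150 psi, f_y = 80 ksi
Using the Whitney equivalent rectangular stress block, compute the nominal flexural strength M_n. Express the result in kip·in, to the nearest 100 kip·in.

A_s = 8 × 1.27 = 10.16 in².
T = A_s f_y = 10.16 × 80 = 812.8 kips.
a = T/(0.85 f'_c b) = 812.8/(0.85 × 8.15 × 20.1) = 5.837 in.
M_n = T(d − a/2) = 812.8 × (32.5 − 2.9185) = 24043.8 kip·in.

M_n ≈ 24000 kip·in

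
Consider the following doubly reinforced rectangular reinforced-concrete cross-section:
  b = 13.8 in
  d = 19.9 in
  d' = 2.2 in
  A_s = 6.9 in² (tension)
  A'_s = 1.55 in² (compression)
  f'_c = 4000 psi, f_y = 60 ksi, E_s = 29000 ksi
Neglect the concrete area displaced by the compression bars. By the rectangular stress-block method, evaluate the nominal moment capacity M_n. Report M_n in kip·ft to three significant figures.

M_n ≈ 578 kip·ft

Assume both steels yield.
a = (A_s − A'_s) f_y/(0.85 f'_c b) = (6.9 − 1.55) × 60/(0.85 × 4 × 13.8) = 6.841 in.
c = a/β₁ = 6.841/0.85 = 8.048 in; ε'_s = 0.003(c − d')/c = 0.0022 ≥ ε_y = 0.0021, so the compression steel yields.
M_n = (A_s − A'_s) f_y (d − a/2) + A'_s f_y (d − d') = 321 × (19.9 − 3.4205) + 93 × (19.9 − 2.2) = 5289.9 + 1646.1 = 6936.0 kip·in = 6936.0/12 = 578.00 kip·ft.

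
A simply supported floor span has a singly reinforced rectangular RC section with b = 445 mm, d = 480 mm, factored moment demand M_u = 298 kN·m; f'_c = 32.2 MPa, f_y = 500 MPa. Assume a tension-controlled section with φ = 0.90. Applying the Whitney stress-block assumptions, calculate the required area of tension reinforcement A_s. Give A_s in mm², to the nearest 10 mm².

M_n = M_u/φ = 298/0.90 = 331.111 kN·m.
With M_n = 0.85 f'_c a b (d − a/2), solve the quadratic for a:
a = d − √(d² − 2M_n/(0.85 f'_c b)) = 480 − √(480² − 2 × 331.111×10⁶/(0.85 × 32.2 × 445)) = 60.44 mm.
A_s = 0.85 f'_c a b / f_y = 0.85 × 32.2 × 60.44 × 445 / 500 = 1472.3 mm².

A_s ≈ 1470 mm²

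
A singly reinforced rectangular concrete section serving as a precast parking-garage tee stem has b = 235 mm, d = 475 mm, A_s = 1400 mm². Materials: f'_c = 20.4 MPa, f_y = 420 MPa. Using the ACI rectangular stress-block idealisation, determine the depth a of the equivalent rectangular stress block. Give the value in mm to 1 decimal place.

a ≈ 144.3 mm

T = A_s f_y = 1400 × 420 = 588000 N = 588 kN.
Setting C = 0.85 f'_c a b equal to T: a = 588000/(0.85 × 20.4 × 235) = 144.3 mm.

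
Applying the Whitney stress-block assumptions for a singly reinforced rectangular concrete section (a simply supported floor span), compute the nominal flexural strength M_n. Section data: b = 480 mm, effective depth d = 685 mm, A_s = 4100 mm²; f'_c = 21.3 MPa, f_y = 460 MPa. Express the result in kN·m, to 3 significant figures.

M_n ≈ 1090 kN·m

T = A_s f_y = 4100 × 460 = 1886000 N = 1886 kN.
From C = T: a = T/(0.85 f'_c b) = 1886000/(0.85 × 21.3 × 480) = 217.02 mm.
M_n = T(d − a/2) = 1886 kN × (685 − 108.51) mm = 1087.26 kN·m.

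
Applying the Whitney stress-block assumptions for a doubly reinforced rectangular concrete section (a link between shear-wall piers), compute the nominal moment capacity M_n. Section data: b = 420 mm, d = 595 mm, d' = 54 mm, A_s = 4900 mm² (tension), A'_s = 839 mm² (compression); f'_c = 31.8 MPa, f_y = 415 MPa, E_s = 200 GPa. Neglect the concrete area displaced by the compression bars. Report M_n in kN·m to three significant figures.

Assume both tension and compression steel yield.
Net tension couple steel: A_s − A'_s = 4061 mm².
a = (A_s − A'_s) f_y / (0.85 f'_c b) = 1685315/(0.85 × 31.8 × 420) = 148.45 mm.
c = a/β₁ = 148.45/0.823 = 180.38 mm; ε'_s = 0.003(c − d')/c = 0.0021 ≥ f_y/E_s = 0.0021, so compression steel does yield.
M_n = (A_s − A'_s) f_y (d − a/2) + A'_s f_y (d − d') = [1685315 × (595 − 74.225) + 348185 × (595 − 54)] × 10⁻⁶ = 877.67 + 188.37 = 1066.04 kN·m.

M_n ≈ 1070 kN·m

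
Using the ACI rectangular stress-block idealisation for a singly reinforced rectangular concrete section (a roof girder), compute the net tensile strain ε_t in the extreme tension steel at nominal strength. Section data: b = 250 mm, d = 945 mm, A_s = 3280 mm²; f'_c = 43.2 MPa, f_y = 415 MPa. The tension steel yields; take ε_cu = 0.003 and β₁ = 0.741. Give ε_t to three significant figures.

ε_t ≈ 0.0112

a = A_s f_y/(0.85 f'_c b) = 148.28 mm.
β₁ = 0.741, so c = a/β₁ = 148.28/0.741 = 200.11 mm.
From the linear strain diagram with ε_cu = 0.003: ε_t = 0.003 (d − c)/c = 0.003 × (945 − 200.11)/200.11 = 0.0112.
Since ε_t ≥ 0.005, the section is tension-controlled.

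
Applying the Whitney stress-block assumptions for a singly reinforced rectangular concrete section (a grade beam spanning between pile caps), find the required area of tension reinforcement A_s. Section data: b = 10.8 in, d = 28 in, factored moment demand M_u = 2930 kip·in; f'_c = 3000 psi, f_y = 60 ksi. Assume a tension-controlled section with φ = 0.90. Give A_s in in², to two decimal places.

M_n = M_u/φ = 2930/0.90 = 3255.56 kip·in.
From M_n = 0.85 f'_c a b (d − a/2):
a = d − √(d² − 2M_n/(0.85 f'_c b)) = 28 − √(28² − 2 × 3255.56/(0.85 × 3 × 10.8)) = 4.600 in.
A_s = 0.85 f'_c a b / f_y = 0.85 × 3 × 4.600 × 10.8 / 60 = 2.111 in².

A_s ≈ 2.11 in²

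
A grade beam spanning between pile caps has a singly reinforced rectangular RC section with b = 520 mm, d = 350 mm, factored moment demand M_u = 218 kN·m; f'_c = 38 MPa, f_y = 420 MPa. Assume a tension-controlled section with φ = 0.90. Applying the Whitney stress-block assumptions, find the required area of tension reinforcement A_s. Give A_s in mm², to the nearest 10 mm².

A_s ≈ 1760 mm²

M_n = M_u/φ = 218/0.90 = 242.222 kN·m.
With M_n = 0.85 f'_c a b (d − a/2), solve the quadratic for a:
a = d − √(d² − 2M_n/(0.85 f'_c b)) = 350 − √(350² − 2 × 242.222×10⁶/(0.85 × 38 × 520)) = 43.97 mm.
A_s = 0.85 f'_c a b / f_y = 0.85 × 38 × 43.97 × 520 / 420 = 1758.4 mm².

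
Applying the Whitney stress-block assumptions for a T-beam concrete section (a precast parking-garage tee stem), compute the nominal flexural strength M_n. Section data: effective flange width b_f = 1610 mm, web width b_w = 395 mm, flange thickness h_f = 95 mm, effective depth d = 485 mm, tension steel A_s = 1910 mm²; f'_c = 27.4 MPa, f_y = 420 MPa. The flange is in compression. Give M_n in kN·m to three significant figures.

M_n ≈ 380 kN·m

Tension: T = A_s f_y = 1910 × 420 = 802200 N.
Try a within the flange: a = T/(0.85 f'_c b_f) = 802200/(0.85 × 27.4 × 1610) = 21.39 mm.
Since a = 21.39 ≤ h_f = 95 mm, the stress block lies entirely in the flange; analyse as a rectangular beam of width b_f.
M_n = T(d − a/2) = 802200 × (485 − 10.695) = 380.49 × 10⁶ N·mm.
M_n = 380.49 kN·m.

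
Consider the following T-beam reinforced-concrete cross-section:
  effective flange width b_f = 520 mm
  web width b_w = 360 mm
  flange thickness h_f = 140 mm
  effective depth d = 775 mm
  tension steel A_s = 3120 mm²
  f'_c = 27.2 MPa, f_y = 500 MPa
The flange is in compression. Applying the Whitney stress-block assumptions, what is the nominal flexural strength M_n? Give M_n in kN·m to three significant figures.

Tension: T = A_s f_y = 3120 × 500 = 1560000 N.
Try a within the flange: a = T/(0.85 f'_c b_f) = 1560000/(0.85 × 27.2 × 520) = 129.76 mm.
Since a = 129.76 ≤ h_f = 140 mm, the stress block lies entirely in the flange; analyse as a rectangular beam of width b_f.
M_n = T(d − a/2) = 1560000 × (775 − 64.88) = 1107.79 × 10⁶ N·mm.
M_n = 1107.79 kN·m.

M_n ≈ 1110 kN·m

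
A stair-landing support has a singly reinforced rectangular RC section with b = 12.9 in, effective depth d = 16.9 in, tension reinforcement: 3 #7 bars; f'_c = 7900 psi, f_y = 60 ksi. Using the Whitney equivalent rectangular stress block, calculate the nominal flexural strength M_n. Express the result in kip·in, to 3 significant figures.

A_s = 3 × 0.6 = 1.8 in².
T = A_s f_y = 1.8 × 60 = 108 kips.
a = T/(0.85 f'_c b) = 108/(0.85 × 7.9 × 12.9) = 1.247 in.
M_n = T(d − a/2) = 108 × (16.9 − 0.6235) = 1757.9 kip·in.

M_n ≈ 1760 kip·in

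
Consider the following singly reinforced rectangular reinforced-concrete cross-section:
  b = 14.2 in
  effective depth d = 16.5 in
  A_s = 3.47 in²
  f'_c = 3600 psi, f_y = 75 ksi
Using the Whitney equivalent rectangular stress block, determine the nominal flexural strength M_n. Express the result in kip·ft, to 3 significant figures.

M_n ≈ 293 kip·ft

T = A_s f_y = 3.47 × 75 = 260.25 kips.
a = T/(0.85 f'_c b) = 260.25/(0.85 × 3.6 × 14.2) = 5.989 in.
M_n = T(d − a/2) = 260.25 × (16.5 − 2.9945) = 3514.8 kip·in = 3514.8/12 = 292.90 kip·ft.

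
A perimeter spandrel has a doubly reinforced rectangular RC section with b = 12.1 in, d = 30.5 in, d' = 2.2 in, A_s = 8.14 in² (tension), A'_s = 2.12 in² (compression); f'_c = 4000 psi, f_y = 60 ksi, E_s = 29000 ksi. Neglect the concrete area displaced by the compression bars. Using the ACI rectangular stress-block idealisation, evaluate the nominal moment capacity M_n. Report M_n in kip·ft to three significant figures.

Assume both steels yield.
a = (A_s − A'_s) f_y/(0.85 f'_c b) = (8.14 − 2.12) × 60/(0.85 × 4 × 12.1) = 8.780 in.
c = a/β₁ = 8.780/0.85 = 10.329 in; ε'_s = 0.003(c − d')/c = 0.0024 ≥ ε_y = 0.0021, so the compression steel yields.
M_n = (A_s − A'_s) f_y (d − a/2) + A'_s f_y (d − d') = 361.2 × (30.5 − 4.39) + 127.2 × (30.5 − 2.2) = 9430.9 + 3599.8 = 13030.7 kip·in = 13030.7/12 = 1085.89 kip·ft.

M_n ≈ 1090 kip·ft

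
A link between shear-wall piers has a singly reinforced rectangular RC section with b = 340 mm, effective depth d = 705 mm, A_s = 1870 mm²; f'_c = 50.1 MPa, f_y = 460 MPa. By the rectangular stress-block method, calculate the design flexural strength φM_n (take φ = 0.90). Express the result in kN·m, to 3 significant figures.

T = A_s f_y = 1870 × 460 = 860200 N = 860.2 kN.
From C = T: a = T/(0.85 f'_c b) = 860200/(0.85 × 50.1 × 340) = 59.41 mm.
M_n = T(d − a/2) = 860.2 kN × (705 − 29.705) mm = 580.89 kN·m.
φM_n = 0.90 × 580.89 = 522.80 kN·m.

φM_n ≈ 523 kN·m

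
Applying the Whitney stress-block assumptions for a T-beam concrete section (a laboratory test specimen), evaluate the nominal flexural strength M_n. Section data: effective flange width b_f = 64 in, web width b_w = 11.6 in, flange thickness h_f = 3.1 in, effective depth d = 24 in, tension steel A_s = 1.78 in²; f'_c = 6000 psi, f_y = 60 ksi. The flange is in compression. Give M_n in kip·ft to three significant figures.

Tension: T = A_s f_y = 1.78 × 60 = 106.8 kips.
Try a within the flange: a = T/(0.85 f'_c b_f) = 106.8/(0.85 × 6 × 64) = 0.327 in.
Since a = 0.327 ≤ h_f = 3.1 in, the stress block lies entirely in the flange; analyse as a rectangular beam of width b_f.
M_n = T(d − a/2) = 106.8 × (24 − 0.1635) = 2545.7 kip·in.
M_n = 2545.7/12 = 212.14 kip·ft.

M_n ≈ 212 kip·ft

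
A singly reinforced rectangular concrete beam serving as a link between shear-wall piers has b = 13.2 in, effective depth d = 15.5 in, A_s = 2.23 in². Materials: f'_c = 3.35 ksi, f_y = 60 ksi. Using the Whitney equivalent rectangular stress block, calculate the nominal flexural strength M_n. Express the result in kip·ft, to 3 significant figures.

T = A_s f_y = 2.23 × 60 = 133.8 kips.
a = T/(0.85 f'_c b) = 133.8/(0.85 × 3.35 × 13.2) = 3.560 in.
M_n = T(d − a/2) = 133.8 × (15.5 − 1.78) = 1835.7 kip·in = 1835.7/12 = 152.98 kip·ft.

M_n ≈ 153 kip·ft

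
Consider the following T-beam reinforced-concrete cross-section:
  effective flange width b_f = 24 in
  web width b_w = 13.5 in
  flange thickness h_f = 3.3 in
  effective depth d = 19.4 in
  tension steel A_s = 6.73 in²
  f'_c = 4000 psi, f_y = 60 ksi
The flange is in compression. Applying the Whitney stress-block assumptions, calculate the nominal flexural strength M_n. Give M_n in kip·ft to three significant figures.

M_n ≈ 562 kip·ft

Tension: T = A_s f_y = 6.73 × 60 = 403.8 kips.
Try a within the flange: a = T/(0.85 f'_c b_f) = 403.8/(0.85 × 4 × 24) = 4.949 in.
a = 4.949 > h_f = 3.3 in: the block extends into the web. Split into flange-overhang and web parts.
C_f = 0.85 f'_c (b_f − b_w) h_f = 0.85 × 4 × (24 − 13.5) × 3.3 = 117.8 kips.
Remaining web compression depth: a_w = (T − C_f)/(0.85 f'_c b_w) = (403.8 − 117.8)/(0.85 × 4 × 13.5) = 6.231 in.
M_n = C_f(d − h_f/2) + (T − C_f)(d − a_w/2) = 117.8 × (19.4 − 1.65) + 286 × (19.4 − 3.1155) = 2091.0 + 4657.4 = 6748.4 kip·in.
M_n = 6748.4/12 = 562.37 kip·ft.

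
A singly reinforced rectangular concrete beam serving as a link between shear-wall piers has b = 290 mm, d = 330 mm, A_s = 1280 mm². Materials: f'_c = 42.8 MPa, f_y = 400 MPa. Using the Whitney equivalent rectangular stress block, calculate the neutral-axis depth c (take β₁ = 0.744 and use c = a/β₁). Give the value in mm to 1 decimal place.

T = A_s f_y = 1280 × 400 = 512000 N = 512 kN.
Setting C = 0.85 f'_c a b equal to T: a = 512000/(0.85 × 42.8 × 290) = 48.530 mm.
With β₁ = 0.744, c = a/β₁ = 48.530/0.744 = 65.2 mm.

c ≈ 65.2 mm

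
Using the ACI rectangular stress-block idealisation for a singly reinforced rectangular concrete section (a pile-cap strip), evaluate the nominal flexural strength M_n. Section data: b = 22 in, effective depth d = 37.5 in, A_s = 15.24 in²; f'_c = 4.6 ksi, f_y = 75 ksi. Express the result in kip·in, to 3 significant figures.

T = A_s f_y = 15.24 × 75 = 1143 kips.
a = T/(0.85 f'_c b) = 1143/(0.85 × 4.6 × 22) = 13.288 in.
M_n = T(d − a/2) = 1143 × (37.5 − 6.644) = 35268.4 kip·in.

M_n ≈ 35300 kip·in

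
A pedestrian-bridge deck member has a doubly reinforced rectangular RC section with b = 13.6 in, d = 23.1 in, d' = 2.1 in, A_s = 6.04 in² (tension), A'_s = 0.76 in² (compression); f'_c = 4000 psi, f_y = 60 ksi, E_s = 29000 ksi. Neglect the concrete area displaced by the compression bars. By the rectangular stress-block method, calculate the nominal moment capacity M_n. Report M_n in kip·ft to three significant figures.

M_n ≈ 599 kip·ft

Assume both steels yield.
a = (A_s − A'_s) f_y/(0.85 f'_c b) = (6.04 − 0.76) × 60/(0.85 × 4 × 13.6) = 6.851 in.
c = a/β₁ = 6.851/0.85 = 8.060 in; ε'_s = 0.003(c − d')/c = 0.0022 ≥ ε_y = 0.0021, so the compression steel yields.
M_n = (A_s − A'_s) f_y (d − a/2) + A'_s f_y (d − d') = 316.8 × (23.1 − 3.4255) + 45.6 × (23.1 − 2.1) = 6232.9 + 957.6 = 7190.5 kip·in = 7190.5/12 = 599.21 kip·ft.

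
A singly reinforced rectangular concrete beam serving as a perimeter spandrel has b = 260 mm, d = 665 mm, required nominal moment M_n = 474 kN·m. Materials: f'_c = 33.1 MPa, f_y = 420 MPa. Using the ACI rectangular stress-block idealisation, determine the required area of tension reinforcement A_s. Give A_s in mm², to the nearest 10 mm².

With M_n = 0.85 f'_c a b (d − a/2), solve the quadratic for a:
a = d − √(d² − 2M_n/(0.85 f'_c b)) = 665 − √(665² − 2 × 474×10⁶/(0.85 × 33.1 × 260)) = 105.87 mm.
A_s = 0.85 f'_c a b / f_y = 0.85 × 33.1 × 105.87 × 260 / 420 = 1843.9 mm².

A_s ≈ 1840 mm²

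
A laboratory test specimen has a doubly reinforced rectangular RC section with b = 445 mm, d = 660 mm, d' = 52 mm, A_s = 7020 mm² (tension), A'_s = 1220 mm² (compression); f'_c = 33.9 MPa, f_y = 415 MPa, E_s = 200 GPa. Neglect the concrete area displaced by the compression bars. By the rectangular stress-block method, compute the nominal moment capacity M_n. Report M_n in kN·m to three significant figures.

M_n ≈ 1670 kN·m

Assume both tension and compression steel yield.
Net tension couple steel: A_s − A'_s = 5800 mm².
a = (A_s − A'_s) f_y / (0.85 f'_c b) = 2407000/(0.85 × 33.9 × 445) = 187.71 mm.
c = a/β₁ = 187.71/0.808 = 232.31 mm; ε'_s = 0.003(c − d')/c = 0.0023 ≥ f_y/E_s = 0.0021, so compression steel does yield.
M_n = (A_s − A'_s) f_y (d − a/2) + A'_s f_y (d − d') = [2407000 × (660 − 93.855) + 506300 × (660 − 52)] × 10⁻⁶ = 1362.71 + 307.83 = 1670.54 kN·m.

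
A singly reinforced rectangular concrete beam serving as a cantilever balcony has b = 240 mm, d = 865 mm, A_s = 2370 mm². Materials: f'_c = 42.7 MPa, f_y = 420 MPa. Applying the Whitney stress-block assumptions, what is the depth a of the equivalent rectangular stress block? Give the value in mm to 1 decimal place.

T = A_s f_y = 2370 × 420 = 995400 N = 995.4 kN.
Setting C = 0.85 f'_c a b equal to T: a = 995400/(0.85 × 42.7 × 240) = 114.3 mm.

a ≈ 114.3 mm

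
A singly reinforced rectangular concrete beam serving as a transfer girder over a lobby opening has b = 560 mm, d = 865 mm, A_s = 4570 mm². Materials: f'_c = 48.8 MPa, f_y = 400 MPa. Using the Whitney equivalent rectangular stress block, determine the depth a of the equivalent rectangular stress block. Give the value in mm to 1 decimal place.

T = A_s f_y = 4570 × 400 = 1828000 N = 1828 kN.
Setting C = 0.85 f'_c a b equal to T: a = 1828000/(0.85 × 48.8 × 560) = 78.7 mm.

a ≈ 78.7 mm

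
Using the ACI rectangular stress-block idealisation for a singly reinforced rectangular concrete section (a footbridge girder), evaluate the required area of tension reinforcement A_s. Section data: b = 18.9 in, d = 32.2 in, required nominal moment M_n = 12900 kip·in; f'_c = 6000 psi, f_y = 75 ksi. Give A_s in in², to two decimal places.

From M_n = 0.85 f'_c a b (d − a/2):
a = d − √(d² − 2M_n/(0.85 f'_c b)) = 32.2 − √(32.2² − 2 × 12900/(0.85 × 6 × 18.9)) = 4.466 in.
A_s = 0.85 f'_c a b / f_y = 0.85 × 6 × 4.466 × 18.9 / 75 = 5.740 in².

A_s ≈ 5.74 in²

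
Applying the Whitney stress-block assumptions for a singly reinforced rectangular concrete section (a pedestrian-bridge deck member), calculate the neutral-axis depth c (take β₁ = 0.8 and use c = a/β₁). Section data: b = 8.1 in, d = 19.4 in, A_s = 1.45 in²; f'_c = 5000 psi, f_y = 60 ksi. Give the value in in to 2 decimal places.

T = A_s f_y = 1.45 × 60 = 87 kips.
a = T/(0.85 f'_c b) = 87/(0.85 × 5 × 8.1) = 2.5272 in.
With β₁ = 0.8, c = a/β₁ = 2.5272/0.8 = 3.16 in.

c ≈ 3.16 in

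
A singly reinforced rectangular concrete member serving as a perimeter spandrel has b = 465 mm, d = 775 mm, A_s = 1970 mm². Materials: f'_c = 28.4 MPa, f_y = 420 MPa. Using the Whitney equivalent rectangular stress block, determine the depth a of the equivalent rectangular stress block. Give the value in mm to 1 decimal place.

a ≈ 73.7 mm

T = A_s f_y = 1970 × 420 = 827400 N = 827.4 kN.
Setting C = 0.85 f'_c a b equal to T: a = 827400/(0.85 × 28.4 × 465) = 73.7 mm.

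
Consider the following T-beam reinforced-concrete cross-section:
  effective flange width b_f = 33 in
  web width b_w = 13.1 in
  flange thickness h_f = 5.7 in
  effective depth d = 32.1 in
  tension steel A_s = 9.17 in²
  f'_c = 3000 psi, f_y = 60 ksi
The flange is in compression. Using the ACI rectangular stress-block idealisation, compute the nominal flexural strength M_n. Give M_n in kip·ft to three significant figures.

Tension: T = A_s f_y = 9.17 × 60 = 550.2 kips.
Try a within the flange: a = T/(0.85 f'_c b_f) = 550.2/(0.85 × 3 × 33) = 6.538 in.
a = 6.538 > h_f = 5.7 in: the block extends into the web. Split into flange-overhang and web parts.
C_f = 0.85 f'_c (b_f − b_w) h_f = 0.85 × 3 × (33 − 13.1) × 5.7 = 289.2 kips.
Remaining web compression depth: a_w = (T − C_f)/(0.85 f'_c b_w) = (550.2 − 289.2)/(0.85 × 3 × 13.1) = 7.813 in.
M_n = C_f(d − h_f/2) + (T − C_f)(d − a_w/2) = 289.2 × (32.1 − 2.85) + 261 × (32.1 − 3.9065) = 8459.1 + 7358.5 = 15817.6 kip·in.
M_n = 15817.6/12 = 1318.13 kip·ft.

M_n ≈ 1320 kip·ft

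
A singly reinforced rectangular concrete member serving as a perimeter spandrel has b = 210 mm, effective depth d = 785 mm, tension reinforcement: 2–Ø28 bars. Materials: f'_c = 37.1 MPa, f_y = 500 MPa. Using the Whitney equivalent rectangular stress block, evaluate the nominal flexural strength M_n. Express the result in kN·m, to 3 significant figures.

M_n ≈ 455 kN·m

A_s = 2 × 616 = 1232 mm².
T = A_s f_y = 1232 × 500 = 616000 N = 616 kN.
From C = T: a = T/(0.85 f'_c b) = 616000/(0.85 × 37.1 × 210) = 93.02 mm.
M_n = T(d − a/2) = 616 kN × (785 − 46.51) mm = 454.91 kN·m.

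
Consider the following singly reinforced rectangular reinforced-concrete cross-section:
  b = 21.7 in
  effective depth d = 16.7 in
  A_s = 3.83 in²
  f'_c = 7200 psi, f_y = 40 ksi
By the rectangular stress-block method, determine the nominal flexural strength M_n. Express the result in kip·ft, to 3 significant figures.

M_n ≈ 206 kip·ft

T = A_s f_y = 3.83 × 40 = 153.2 kips.
a = T/(0.85 f'_c b) = 153.2/(0.85 × 7.2 × 21.7) = 1.154 in.
M_n = T(d − a/2) = 153.2 × (16.7 − 0.577) = 2470.0 kip·in = 2470.0/12 = 205.83 kip·ft.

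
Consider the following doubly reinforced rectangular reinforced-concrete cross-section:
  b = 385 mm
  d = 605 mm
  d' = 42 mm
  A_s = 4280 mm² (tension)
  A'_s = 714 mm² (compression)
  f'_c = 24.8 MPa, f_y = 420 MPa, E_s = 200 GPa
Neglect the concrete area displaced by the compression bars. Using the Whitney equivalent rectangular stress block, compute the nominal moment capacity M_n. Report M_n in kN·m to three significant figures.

Assume both tension and compression steel yield.
Net tension couple steel: A_s − A'_s = 3566 mm².
a = (A_s − A'_s) f_y / (0.85 f'_c b) = 1497720/(0.85 × 24.8 × 385) = 184.54 mm.
c = a/β₁ = 184.54/0.85 = 217.11 mm; ε'_s = 0.003(c − d')/c = 0.0024 ≥ f_y/E_s = 0.0021, so compression steel does yield.
M_n = (A_s − A'_s) f_y (d − a/2) + A'_s f_y (d − d') = [1497720 × (605 − 92.27) + 299880 × (605 − 42)] × 10⁻⁶ = 767.93 + 168.83 = 936.76 kN·m.

M_n ≈ 937 kN·m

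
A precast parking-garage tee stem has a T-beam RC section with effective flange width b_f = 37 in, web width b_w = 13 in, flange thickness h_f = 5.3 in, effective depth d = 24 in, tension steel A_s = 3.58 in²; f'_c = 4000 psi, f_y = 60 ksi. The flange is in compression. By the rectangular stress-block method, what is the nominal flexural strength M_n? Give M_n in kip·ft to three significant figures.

M_n ≈ 414 kip·ft

Tension: T = A_s f_y = 3.58 × 60 = 214.8 kips.
Try a within the flange: a = T/(0.85 f'_c b_f) = 214.8/(0.85 × 4 × 37) = 1.707 in.
Since a = 1.707 ≤ h_f = 5.3 in, the stress block lies entirely in the flange; analyse as a rectangular beam of width b_f.
M_n = T(d − a/2) = 214.8 × (24 − 0.8535) = 4971.9 kip·in.
M_n = 4971.9/12 = 414.33 kip·ft.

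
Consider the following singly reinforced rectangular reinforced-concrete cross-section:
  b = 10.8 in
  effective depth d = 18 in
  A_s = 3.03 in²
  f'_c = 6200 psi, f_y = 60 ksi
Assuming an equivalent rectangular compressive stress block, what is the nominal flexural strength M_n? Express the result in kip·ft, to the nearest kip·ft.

M_n ≈ 249 kip·ft

T = A_s f_y = 3.03 × 60 = 181.8 kips.
a = T/(0.85 f'_c b) = 181.8/(0.85 × 6.2 × 10.8) = 3.194 in.
M_n = T(d − a/2) = 181.8 × (18 − 1.597) = 2982.1 kip·in = 2982.1/12 = 248.51 kip·ft.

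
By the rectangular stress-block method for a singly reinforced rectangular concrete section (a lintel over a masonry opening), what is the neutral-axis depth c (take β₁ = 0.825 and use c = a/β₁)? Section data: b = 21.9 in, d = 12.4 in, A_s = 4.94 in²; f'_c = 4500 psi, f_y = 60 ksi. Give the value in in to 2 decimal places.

T = A_s f_y = 4.94 × 60 = 296.4 kips.
a = T/(0.85 f'_c b) = 296.4/(0.85 × 4.5 × 21.9) = 3.5384 in.
With β₁ = 0.825, c = a/β₁ = 3.5384/0.825 = 4.29 in.

c ≈ 4.29 in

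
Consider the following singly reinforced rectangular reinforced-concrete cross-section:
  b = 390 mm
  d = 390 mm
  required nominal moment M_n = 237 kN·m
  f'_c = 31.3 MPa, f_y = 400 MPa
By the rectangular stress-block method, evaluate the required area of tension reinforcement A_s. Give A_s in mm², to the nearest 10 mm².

A_s ≈ 1650 mm²

With M_n = 0.85 f'_c a b (d − a/2), solve the quadratic for a:
a = d − √(d² − 2M_n/(0.85 f'_c b)) = 390 − √(390² − 2 × 237×10⁶/(0.85 × 31.3 × 390)) = 63.78 mm.
A_s = 0.85 f'_c a b / f_y = 0.85 × 31.3 × 63.78 × 390 / 400 = 1654.4 mm².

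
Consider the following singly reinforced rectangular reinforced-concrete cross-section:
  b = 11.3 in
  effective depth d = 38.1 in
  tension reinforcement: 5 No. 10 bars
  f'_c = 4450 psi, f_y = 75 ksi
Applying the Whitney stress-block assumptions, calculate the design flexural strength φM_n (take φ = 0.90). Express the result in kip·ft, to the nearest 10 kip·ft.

φM_n ≈ 1160 kip·ft

A_s = 5 × 1.27 = 6.35 in².
T = A_s f_y = 6.35 × 75 = 476.25 kips.
a = T/(0.85 f'_c b) = 476.25/(0.85 × 4.45 × 11.3) = 11.142 in.
M_n = T(d − a/2) = 476.25 × (38.1 − 5.571) = 15491.9 kip·in = 15491.9/12 = 1290.99 kip·ft.
φM_n = 0.90 × 1290.99 = 1161.89 kip·ft.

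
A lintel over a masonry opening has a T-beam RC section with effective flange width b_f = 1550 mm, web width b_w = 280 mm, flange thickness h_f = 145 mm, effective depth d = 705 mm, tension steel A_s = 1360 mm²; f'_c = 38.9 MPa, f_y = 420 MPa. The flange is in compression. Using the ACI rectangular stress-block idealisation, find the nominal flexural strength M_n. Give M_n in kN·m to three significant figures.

M_n ≈ 400 kN·m

Tension: T = A_s f_y = 1360 × 420 = 571200 N.
Try a within the flange: a = T/(0.85 f'_c b_f) = 571200/(0.85 × 38.9 × 1550) = 11.15 mm.
Since a = 11.15 ≤ h_f = 145 mm, the stress block lies entirely in the flange; analyse as a rectangular beam of width b_f.
M_n = T(d − a/2) = 571200 × (705 − 5.575) = 399.51 × 10⁶ N·mm.
M_n = 399.51 kN·m.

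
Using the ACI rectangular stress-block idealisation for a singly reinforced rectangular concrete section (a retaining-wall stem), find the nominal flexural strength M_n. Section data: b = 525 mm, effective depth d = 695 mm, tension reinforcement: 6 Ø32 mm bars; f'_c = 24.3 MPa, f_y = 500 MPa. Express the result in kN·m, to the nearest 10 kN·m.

M_n ≈ 1410 kN·m

A_s = 6 × 804 = 4824 mm².
T = A_s f_y = 4824 × 500 = 2412000 N = 2412 kN.
From C = T: a = T/(0.85 f'_c b) = 2412000/(0.85 × 24.3 × 525) = 222.43 mm.
M_n = T(d − a/2) = 2412 kN × (695 − 111.215) mm = 1408.09 kN·m.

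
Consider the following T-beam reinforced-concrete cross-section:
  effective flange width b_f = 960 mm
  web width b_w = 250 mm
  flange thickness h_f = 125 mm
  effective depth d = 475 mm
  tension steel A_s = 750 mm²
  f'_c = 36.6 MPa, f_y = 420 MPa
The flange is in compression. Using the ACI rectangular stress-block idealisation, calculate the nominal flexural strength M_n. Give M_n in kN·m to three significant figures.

Tension: T = A_s f_y = 750 × 420 = 315000 N.
Try a within the flange: a = T/(0.85 f'_c b_f) = 315000/(0.85 × 36.6 × 960) = 10.55 mm.
Since a = 10.55 ≤ h_f = 125 mm, the stress block lies entirely in the flange; analyse as a rectangular beam of width b_f.
M_n = T(d − a/2) = 315000 × (475 − 5.275) = 147.96 × 10⁶ N·mm.
M_n = 147.96 kN·m.

M_n ≈ 148 kN·m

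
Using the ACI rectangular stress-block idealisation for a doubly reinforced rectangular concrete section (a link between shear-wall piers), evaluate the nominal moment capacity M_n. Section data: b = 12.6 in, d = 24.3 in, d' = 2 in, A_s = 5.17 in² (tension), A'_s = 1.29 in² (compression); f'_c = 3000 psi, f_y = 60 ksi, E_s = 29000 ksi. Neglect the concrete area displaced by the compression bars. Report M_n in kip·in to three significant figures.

M_n ≈ 6540 kip·in

Assume both steels yield.
a = (A_s − A'_s) f_y/(0.85 f'_c b) = (5.17 − 1.29) × 60/(0.85 × 3 × 12.6) = 7.246 in.
c = a/β₁ = 7.246/0.85 = 8.525 in; ε'_s = 0.003(c − d')/c = 0.0023 ≥ ε_y = 0.0021, so the compression steel yields.
M_n = (A_s − A'_s) f_y (d − a/2) + A'_s f_y (d − d') = 232.8 × (24.3 − 3.623) + 77.4 × (24.3 − 2) = 4813.6 + 1726.0 = 6539.6 kip·in.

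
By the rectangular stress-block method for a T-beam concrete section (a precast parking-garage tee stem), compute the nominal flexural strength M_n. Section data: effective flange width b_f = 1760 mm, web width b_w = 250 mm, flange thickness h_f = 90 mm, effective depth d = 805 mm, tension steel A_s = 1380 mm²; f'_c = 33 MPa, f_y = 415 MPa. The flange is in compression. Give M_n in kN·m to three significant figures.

M_n ≈ 458 kN·m

Tension: T = A_s f_y = 1380 × 415 = 572700 N.
Try a within the flange: a = T/(0.85 f'_c b_f) = 572700/(0.85 × 33 × 1760) = 11.60 mm.
Since a = 11.60 ≤ h_f = 90 mm, the stress block lies entirely in the flange; analyse as a rectangular beam of width b_f.
M_n = T(d − a/2) = 572700 × (805 − 5.8) = 457.70 × 10⁶ N·mm.
M_n = 457.70 kN·m.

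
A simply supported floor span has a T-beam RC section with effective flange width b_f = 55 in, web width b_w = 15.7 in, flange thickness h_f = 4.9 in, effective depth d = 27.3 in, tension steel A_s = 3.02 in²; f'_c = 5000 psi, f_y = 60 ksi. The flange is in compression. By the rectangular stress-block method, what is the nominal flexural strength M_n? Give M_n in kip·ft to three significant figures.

M_n ≈ 406 kip·ft

Tension: T = A_s f_y = 3.02 × 60 = 181.2 kips.
Try a within the flange: a = T/(0.85 f'_c b_f) = 181.2/(0.85 × 5 × 55) = 0.775 in.
Since a = 0.775 ≤ h_f = 4.9 in, the stress block lies entirely in the flange; analyse as a rectangular beam of width b_f.
M_n = T(d − a/2) = 181.2 × (27.3 − 0.3875) = 4876.5 kip·in.
M_n = 4876.5/12 = 406.38 kip·ft.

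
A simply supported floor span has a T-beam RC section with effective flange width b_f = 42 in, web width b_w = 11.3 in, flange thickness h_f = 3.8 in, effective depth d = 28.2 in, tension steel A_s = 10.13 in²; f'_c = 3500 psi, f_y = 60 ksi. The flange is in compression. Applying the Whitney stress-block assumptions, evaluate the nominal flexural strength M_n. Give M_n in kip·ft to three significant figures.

M_n ≈ 1290 kip·ft

Tension: T = A_s f_y = 10.13 × 60 = 607.8 kips.
Try a within the flange: a = T/(0.85 f'_c b_f) = 607.8/(0.85 × 3.5 × 42) = 4.864 in.
a = 4.864 > h_f = 3.8 in: the block extends into the web. Split into flange-overhang and web parts.
C_f = 0.85 f'_c (b_f − b_w) h_f = 0.85 × 3.5 × (42 − 11.3) × 3.8 = 347.1 kips.
Remaining web compression depth: a_w = (T − C_f)/(0.85 f'_c b_w) = (607.8 − 347.1)/(0.85 × 3.5 × 11.3) = 7.755 in.
M_n = C_f(d − h_f/2) + (T − C_f)(d − a_w/2) = 347.1 × (28.2 − 1.9) + 260.7 × (28.2 − 3.8775) = 9128.7 + 6340.9 = 15469.6 kip·in.
M_n = 15469.6/12 = 1289.13 kip·ft.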